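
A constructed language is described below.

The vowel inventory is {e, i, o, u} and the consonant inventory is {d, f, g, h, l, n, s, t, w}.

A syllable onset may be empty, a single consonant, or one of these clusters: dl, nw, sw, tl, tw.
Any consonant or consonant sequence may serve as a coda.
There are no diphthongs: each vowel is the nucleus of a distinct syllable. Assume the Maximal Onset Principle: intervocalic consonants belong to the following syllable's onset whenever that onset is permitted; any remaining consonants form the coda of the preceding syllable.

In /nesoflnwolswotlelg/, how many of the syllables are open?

2

Vowels present: e, o, o, o, e; each is a nucleus, giving 5 syllables.
Between /e/ (V1) and /o/ (V2): just /s/ — single C goes to the following onset.
Between /o/ (V2) and /o/ (V3): /flnw/ splits as /fl/ + /nw/ (/nw/ is the longest suffix that is a licit onset).
Between /o/ (V3) and /o/ (V4): /lsw/; trying suffixes from longest down, /sw/ is the first permitted one, so coda /l/ | onset /sw/.
Between /o/ (V4) and /e/ (V5): cluster /tl/ — /tl/ is itself a permitted onset, so the whole cluster goes right; preceding coda = ∅.
Result: ne.sofl.nwol.swo.tlelg.
Classifying each syllable: /ne/ (open), /sofl/ (closed), /nwol/ (closed), /swo/ (open), /tlelg/ (closed).
Open syllables: 2.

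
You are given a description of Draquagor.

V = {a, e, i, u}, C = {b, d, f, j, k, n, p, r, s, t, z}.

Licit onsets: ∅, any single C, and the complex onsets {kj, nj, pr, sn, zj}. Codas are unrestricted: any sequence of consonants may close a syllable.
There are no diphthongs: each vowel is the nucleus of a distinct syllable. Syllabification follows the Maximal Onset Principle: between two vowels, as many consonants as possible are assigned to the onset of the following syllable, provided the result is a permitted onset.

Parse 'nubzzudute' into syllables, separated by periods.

Vowels present: u, u, u, e; each is a nucleus, giving 4 syllables.
σ1/σ2 boundary: /bzz/ splits as /bz/ + /z/ (/z/ is the longest suffix that is a licit onset).
σ2/σ3 boundary: just /d/ — single C goes to the following onset.
σ3/σ4 boundary: /t/ is a single consonant, so it becomes the next onset.

nubz.zu.du.te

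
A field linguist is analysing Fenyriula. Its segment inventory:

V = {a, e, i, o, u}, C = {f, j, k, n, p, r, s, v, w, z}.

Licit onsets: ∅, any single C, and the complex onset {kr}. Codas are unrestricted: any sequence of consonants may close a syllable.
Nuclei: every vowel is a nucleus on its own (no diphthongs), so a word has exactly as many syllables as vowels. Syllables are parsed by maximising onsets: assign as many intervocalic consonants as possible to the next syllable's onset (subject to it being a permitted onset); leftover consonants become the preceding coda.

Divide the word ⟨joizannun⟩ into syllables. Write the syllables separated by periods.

jo.i.zan.nun

Vowels present: o, i, a, u; each is a nucleus, giving 4 syllables.
Between /o/ (V1) and /i/ (V2): hiatus — the boundary sits between the two vowels.
Between /i/ (V2) and /a/ (V3): /z/ is a single consonant, so it becomes the next onset.
Between /a/ (V3) and /u/ (V4): cluster /nn/ — the longest permitted-onset suffix is /n/; onset = /n/, preceding coda = /n/.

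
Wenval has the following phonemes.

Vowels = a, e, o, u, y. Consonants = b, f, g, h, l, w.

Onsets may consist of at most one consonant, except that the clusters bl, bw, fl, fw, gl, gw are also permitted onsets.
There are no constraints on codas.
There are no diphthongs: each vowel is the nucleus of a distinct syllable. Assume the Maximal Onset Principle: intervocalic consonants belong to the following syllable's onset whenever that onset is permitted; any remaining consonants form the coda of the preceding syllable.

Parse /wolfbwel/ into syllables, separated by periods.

wolf.bwel

The vowels are o, e — 2 nuclei, so 2 syllables.
/o…e/ gap (V1→V2): /lfbw/; trying suffixes from longest down, /bw/ is the first permitted one, so coda /lf/ | onset /bw/.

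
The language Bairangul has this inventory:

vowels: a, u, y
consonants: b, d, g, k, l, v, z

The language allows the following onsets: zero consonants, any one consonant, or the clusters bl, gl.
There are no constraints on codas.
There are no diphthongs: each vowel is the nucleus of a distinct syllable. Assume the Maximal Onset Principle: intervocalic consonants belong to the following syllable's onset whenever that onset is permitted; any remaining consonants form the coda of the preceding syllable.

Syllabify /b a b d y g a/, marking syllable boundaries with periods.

Vowels present: a, y, a; each is a nucleus, giving 3 syllables.
/a…y/ gap (V1→V2): /bd/; trying suffixes from longest down, /d/ is the first permitted one, so coda /b/ | onset /d/.
/y…a/ gap (V2→V3): just /g/ — single C goes to the following onset.

bab.dy.ga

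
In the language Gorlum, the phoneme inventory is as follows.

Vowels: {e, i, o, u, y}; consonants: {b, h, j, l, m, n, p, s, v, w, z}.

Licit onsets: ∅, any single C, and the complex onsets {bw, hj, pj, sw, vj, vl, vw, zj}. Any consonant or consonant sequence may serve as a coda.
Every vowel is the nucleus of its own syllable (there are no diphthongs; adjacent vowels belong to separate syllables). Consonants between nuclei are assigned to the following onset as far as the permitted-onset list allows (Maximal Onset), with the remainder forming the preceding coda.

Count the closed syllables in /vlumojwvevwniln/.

3

The vowels are u, o, e, i — 4 nuclei, so 4 syllables.
V1 /u/ – V2 /o/: /m/ → onset of the next syllable (single consonants are always licit onsets).
V2 /o/ – V3 /e/: cluster /jwv/ — the longest permitted-onset suffix is /v/; onset = /v/, preceding coda = /jw/.
V3 /e/ – V4 /i/: /vwn/ splits as /vw/ + /n/ (/n/ is the longest suffix that is a licit onset).
Syllabification: vlu.mojw.vevw.niln.
Classifying each syllable: /vlu/ (open), /mojw/ (closed), /vevw/ (closed), /niln/ (closed).
Closed syllables: 3.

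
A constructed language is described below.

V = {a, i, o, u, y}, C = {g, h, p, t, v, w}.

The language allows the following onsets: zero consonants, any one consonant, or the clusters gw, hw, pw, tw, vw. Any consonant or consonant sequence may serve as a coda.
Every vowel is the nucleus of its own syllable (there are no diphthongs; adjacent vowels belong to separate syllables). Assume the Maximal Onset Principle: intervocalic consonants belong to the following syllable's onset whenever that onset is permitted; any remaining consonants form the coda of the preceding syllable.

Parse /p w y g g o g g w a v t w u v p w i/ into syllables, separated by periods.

Nuclei (vowels): y, o, a, u, i → 5 syllables.
Between /y/ (V1) and /o/ (V2): /gg/ — longest licit onset from the right is /g/, leaving /g/ as coda.
Between /o/ (V2) and /a/ (V3): cluster /ggw/ — the longest permitted-onset suffix is /gw/; onset = /gw/, preceding coda = /g/.
Between /a/ (V3) and /u/ (V4): /vtw/; trying suffixes from longest down, /tw/ is the first permitted one, so coda /v/ | onset /tw/.
Between /u/ (V4) and /i/ (V5): /vpw/ splits as /v/ + /pw/ (/pw/ is the longest suffix that is a licit onset).

pwyg.gog.gwav.twuv.pwi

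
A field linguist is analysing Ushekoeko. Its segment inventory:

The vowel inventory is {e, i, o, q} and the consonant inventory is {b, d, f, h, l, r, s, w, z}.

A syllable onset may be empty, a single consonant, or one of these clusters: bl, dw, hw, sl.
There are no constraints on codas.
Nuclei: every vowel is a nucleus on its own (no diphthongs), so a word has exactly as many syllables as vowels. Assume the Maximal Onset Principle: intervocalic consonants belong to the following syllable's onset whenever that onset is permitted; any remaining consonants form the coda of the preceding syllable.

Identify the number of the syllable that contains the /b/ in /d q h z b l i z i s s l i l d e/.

2

Vowels present: q, i, i, i, e; each is a nucleus, giving 5 syllables.
/q…i/ gap (V1→V2): /hzbl/; trying suffixes from longest down, /bl/ is the first permitted one, so coda /hz/ | onset /bl/.
/i…i/ gap (V2→V3): /z/ → onset of the next syllable (single consonants are always licit onsets).
/i…i/ gap (V3→V4): cluster /ssl/ — the longest permitted-onset suffix is /sl/; onset = /sl/, preceding coda = /s/.
/i…e/ gap (V4→V5): cluster /ld/ — the longest permitted-onset suffix is /d/; onset = /d/, preceding coda = /l/.
So the parse is dqhz.bli.zis.slil.de.
The /b/ is in the onset of syllable 2 (/bli/).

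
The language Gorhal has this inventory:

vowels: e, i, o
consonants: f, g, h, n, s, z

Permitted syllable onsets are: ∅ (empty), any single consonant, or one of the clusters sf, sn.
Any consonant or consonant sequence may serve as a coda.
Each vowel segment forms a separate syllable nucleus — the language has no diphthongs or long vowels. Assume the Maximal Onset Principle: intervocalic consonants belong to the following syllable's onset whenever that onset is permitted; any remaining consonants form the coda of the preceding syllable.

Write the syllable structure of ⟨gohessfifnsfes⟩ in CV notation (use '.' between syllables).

CV.CVC.CCVCC.CCVC

Nuclei (vowels): o, e, i, e → 4 syllables.
σ1/σ2 boundary: /h/ → onset of the next syllable (single consonants are always licit onsets).
σ2/σ3 boundary: /ssf/ — longest licit onset from the right is /sf/, leaving /s/ as coda.
σ3/σ4 boundary: /fnsf/ splits as /fn/ + /sf/ (/sf/ is the longest suffix that is a licit onset).
Result: go.hes.sfifn.sfes.
Mapping each syllable to C/V: /go/ → CV, /hes/ → CVC, /sfifn/ → CCVCC, /sfes/ → CCVC.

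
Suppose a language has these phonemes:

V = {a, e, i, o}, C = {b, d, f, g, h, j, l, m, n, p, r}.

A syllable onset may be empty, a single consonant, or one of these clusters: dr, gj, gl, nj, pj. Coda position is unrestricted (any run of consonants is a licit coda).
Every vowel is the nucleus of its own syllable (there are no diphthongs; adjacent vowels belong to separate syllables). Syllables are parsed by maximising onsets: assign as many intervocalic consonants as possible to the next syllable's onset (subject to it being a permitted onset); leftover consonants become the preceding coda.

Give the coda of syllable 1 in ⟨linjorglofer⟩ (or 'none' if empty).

none

Nuclei (vowels): i, o, o, e → 4 syllables.
V1 /i/ – V2 /o/: cluster /nj/ — /nj/ is itself a permitted onset, so the whole cluster goes right; preceding coda = ∅.
V2 /o/ – V3 /o/: /rgl/; trying suffixes from longest down, /gl/ is the first permitted one, so coda /r/ | onset /gl/.
V3 /o/ – V4 /e/: just /f/ — single C goes to the following onset.
Syllabification: li.njor.glo.fer.
Syllable 1 is /li/: onset /l/, nucleus /i/, coda ∅.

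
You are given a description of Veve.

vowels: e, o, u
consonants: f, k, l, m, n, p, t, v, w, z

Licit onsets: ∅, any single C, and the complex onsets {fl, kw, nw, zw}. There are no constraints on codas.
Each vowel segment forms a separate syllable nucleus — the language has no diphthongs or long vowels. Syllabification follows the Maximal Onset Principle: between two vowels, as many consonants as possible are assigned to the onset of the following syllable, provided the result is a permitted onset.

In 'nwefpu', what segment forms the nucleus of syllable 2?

Vowels present: e, u; each is a nucleus, giving 2 syllables.
The second nucleus (vowel 2 from the left) is /u/.

u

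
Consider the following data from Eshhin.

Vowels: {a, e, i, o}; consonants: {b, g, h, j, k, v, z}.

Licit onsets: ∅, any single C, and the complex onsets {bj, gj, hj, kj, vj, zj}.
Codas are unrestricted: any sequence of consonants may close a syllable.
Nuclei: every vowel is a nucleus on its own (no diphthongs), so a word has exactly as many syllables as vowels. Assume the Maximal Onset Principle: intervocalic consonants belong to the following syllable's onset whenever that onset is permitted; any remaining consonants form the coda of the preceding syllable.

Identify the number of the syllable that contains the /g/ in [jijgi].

Nuclei (vowels): i, i → 2 syllables.
V1 /i/ – V2 /i/: /jg/ splits as /j/ + /g/ (/g/ is the longest suffix that is a licit onset).
Result: jij.gi.
The /g/ is in the onset of syllable 2 (/gi/).

2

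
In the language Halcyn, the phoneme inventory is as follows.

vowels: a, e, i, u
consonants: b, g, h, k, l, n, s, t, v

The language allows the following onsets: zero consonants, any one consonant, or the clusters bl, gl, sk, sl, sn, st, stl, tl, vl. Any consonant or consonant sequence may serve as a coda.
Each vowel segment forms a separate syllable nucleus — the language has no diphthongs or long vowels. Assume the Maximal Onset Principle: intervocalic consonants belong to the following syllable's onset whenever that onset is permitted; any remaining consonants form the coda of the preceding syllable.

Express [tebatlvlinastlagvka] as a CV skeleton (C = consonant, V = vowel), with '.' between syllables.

CV.CVCC.CCV.CV.CCCVCC.CV

Vowels present: e, a, i, a, a, a; each is a nucleus, giving 6 syllables.
V1 /e/ – V2 /a/: /b/ → onset of the next syllable (single consonants are always licit onsets).
V2 /a/ – V3 /i/: cluster /tlvl/ — the longest permitted-onset suffix is /vl/; onset = /vl/, preceding coda = /tl/.
V3 /i/ – V4 /a/: /n/ is a single consonant, so it becomes the next onset.
V4 /a/ – V5 /a/: /stl/ is a licit onset in full, so it all attaches to the next syllable.
V5 /a/ – V6 /a/: /gvk/ — longest licit onset from the right is /k/, leaving /gv/ as coda.
So the parse is te.batl.vli.na.stlagv.ka.
Mapping each syllable to C/V: /te/ → CV, /batl/ → CVCC, /vli/ → CCV, /na/ → CV, /stlagv/ → CCCVCC, /ka/ → CV.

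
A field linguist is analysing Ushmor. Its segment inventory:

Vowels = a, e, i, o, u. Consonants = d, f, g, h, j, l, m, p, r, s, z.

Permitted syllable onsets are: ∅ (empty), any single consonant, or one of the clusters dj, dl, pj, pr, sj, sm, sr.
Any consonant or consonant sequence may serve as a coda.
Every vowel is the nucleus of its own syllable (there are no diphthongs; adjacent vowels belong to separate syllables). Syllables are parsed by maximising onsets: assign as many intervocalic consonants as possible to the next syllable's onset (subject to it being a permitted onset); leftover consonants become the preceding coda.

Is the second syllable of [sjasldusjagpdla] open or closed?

Nuclei (vowels): a, u, a, a → 4 syllables.
V1 /a/ – V2 /u/: cluster /sld/ — the longest permitted-onset suffix is /d/; onset = /d/, preceding coda = /sl/.
V2 /u/ – V3 /a/: /sj/ is a licit onset in full, so it all attaches to the next syllable.
V3 /a/ – V4 /a/: /gpdl/; trying suffixes from longest down, /dl/ is the first permitted one, so coda /gp/ | onset /dl/.
Syllabification: sjasl.du.sjagp.dla.
Syllable 2 is /du/; it ends in its nucleus with no coda, so it is open.

open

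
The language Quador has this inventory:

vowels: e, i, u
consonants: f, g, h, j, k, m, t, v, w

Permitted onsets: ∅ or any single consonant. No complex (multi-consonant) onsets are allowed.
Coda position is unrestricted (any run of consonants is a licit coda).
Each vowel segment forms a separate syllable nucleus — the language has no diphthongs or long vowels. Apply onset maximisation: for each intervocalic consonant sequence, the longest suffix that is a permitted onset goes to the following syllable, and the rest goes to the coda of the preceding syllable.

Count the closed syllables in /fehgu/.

The vowels are e, u — 2 nuclei, so 2 syllables.
V1 /e/ – V2 /u/: /hg/ — longest licit onset from the right is /g/, leaving /h/ as coda.
Result: feh.gu.
Classifying each syllable: /feh/ (closed), /gu/ (open).
Closed syllables: 1.

1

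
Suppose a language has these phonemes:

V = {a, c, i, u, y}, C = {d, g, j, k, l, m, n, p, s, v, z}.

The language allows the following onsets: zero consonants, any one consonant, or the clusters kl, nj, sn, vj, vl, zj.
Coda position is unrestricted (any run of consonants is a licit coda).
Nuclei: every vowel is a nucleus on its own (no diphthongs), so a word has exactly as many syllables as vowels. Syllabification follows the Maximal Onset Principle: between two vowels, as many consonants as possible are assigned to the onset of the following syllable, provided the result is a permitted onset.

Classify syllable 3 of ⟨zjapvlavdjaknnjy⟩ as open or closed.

Vowels present: a, a, a, y; each is a nucleus, giving 4 syllables.
σ1/σ2 boundary: cluster /pvl/ — the longest permitted-onset suffix is /vl/; onset = /vl/, preceding coda = /p/.
σ2/σ3 boundary: cluster /vdj/ — the longest permitted-onset suffix is /j/; onset = /j/, preceding coda = /vd/.
σ3/σ4 boundary: /knnj/; trying suffixes from longest down, /nj/ is the first permitted one, so coda /kn/ | onset /nj/.
So the parse is zjap.vlavd.jakn.njy.
Syllable 3 is /jakn/ with coda /kn/, so it is closed.

closed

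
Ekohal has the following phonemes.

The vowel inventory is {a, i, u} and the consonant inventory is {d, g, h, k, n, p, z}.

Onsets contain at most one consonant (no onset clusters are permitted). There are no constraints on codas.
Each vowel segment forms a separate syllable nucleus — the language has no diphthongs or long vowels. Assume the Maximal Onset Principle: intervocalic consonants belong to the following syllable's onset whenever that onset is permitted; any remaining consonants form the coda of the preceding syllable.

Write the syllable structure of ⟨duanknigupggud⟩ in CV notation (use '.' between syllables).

CV.VCC.CV.CVCC.CVC

Vowels present: u, a, i, u, u; each is a nucleus, giving 5 syllables.
Between /u/ (V1) and /a/ (V2): hiatus — the boundary sits between the two vowels.
Between /a/ (V2) and /i/ (V3): cluster /nkn/ — the longest permitted-onset suffix is /n/; onset = /n/, preceding coda = /nk/.
Between /i/ (V3) and /u/ (V4): /g/ is a single consonant, so it becomes the next onset.
Between /u/ (V4) and /u/ (V5): /pgg/ splits as /pg/ + /g/ (/g/ is the longest suffix that is a licit onset).
Putting it together: du.ank.ni.gupg.gud.
Mapping each syllable to C/V: /du/ → CV, /ank/ → VCC, /ni/ → CV, /gupg/ → CVCC, /gud/ → CVC.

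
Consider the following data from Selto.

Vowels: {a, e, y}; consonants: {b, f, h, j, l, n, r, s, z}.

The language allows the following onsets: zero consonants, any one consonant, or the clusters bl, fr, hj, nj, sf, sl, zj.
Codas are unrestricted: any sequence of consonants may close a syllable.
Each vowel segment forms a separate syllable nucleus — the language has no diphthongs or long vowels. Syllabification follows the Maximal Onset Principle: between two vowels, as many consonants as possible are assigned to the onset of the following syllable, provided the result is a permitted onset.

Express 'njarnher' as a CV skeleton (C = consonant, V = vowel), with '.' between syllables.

Vowels present: a, e; each is a nucleus, giving 2 syllables.
/a…e/ gap (V1→V2): /rnh/ — longest licit onset from the right is /h/, leaving /rn/ as coda.
Result: njarn.her.
Mapping each syllable to C/V: /njarn/ → CCVCC, /her/ → CVC.

CCVCC.CVC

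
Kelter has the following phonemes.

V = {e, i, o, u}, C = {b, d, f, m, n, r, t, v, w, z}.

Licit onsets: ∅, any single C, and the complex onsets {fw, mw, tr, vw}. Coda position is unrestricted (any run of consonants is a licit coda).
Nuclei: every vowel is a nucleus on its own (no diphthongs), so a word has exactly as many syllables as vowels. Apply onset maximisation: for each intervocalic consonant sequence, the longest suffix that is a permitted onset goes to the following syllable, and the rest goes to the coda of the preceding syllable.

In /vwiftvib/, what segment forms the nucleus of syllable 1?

Nuclei (vowels): i, i → 2 syllables.
The first nucleus (vowel 1 from the left) is /i/.

i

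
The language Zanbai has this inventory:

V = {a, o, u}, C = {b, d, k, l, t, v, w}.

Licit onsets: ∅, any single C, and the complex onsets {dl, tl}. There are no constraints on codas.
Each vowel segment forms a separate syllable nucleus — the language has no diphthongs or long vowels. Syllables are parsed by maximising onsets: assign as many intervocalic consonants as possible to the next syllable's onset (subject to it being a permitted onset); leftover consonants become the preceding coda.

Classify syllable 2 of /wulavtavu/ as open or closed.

Nuclei (vowels): u, a, a, u → 4 syllables.
σ1/σ2 boundary: /l/ is a single consonant, so it becomes the next onset.
σ2/σ3 boundary: /vt/ — longest licit onset from the right is /t/, leaving /v/ as coda.
σ3/σ4 boundary: /v/ → onset of the next syllable (single consonants are always licit onsets).
Syllabification: wu.lav.ta.vu.
Syllable 2 is /lav/ with coda /v/, so it is closed.

closed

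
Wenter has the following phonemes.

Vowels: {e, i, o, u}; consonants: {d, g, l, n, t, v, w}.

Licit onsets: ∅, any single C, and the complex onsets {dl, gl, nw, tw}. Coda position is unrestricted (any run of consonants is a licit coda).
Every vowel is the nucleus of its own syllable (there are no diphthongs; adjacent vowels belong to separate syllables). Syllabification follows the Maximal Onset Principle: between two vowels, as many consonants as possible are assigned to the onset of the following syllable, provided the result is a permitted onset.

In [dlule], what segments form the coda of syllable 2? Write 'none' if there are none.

Nuclei (vowels): u, e → 2 syllables.
σ1/σ2 boundary: just /l/ — single C goes to the following onset.
Result: dlu.le.
Syllable 2 is /le/: onset /l/, nucleus /e/, coda ∅.

none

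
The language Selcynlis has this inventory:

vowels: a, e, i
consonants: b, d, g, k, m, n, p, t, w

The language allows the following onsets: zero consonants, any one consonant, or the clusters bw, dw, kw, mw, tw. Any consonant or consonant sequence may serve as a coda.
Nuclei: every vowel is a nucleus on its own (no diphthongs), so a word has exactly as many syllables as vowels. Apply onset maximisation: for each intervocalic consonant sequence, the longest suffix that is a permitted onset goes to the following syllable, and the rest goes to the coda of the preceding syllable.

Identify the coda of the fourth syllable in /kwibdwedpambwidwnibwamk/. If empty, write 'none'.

dw

Vowels present: i, e, a, i, i, a; each is a nucleus, giving 6 syllables.
Between /i/ (V1) and /e/ (V2): cluster /bdw/ — the longest permitted-onset suffix is /dw/; onset = /dw/, preceding coda = /b/.
Between /e/ (V2) and /a/ (V3): /dp/ — longest licit onset from the right is /p/, leaving /d/ as coda.
Between /a/ (V3) and /i/ (V4): /mbw/ — longest licit onset from the right is /bw/, leaving /m/ as coda.
Between /i/ (V4) and /i/ (V5): /dwn/ — longest licit onset from the right is /n/, leaving /dw/ as coda.
Between /i/ (V5) and /a/ (V6): cluster /bw/ — /bw/ is itself a permitted onset, so the whole cluster goes right; preceding coda = ∅.
Putting it together: kwib.dwed.pam.bwidw.ni.bwamk.
Syllable 4 is /bwidw/: onset /bw/, nucleus /i/, coda /dw/.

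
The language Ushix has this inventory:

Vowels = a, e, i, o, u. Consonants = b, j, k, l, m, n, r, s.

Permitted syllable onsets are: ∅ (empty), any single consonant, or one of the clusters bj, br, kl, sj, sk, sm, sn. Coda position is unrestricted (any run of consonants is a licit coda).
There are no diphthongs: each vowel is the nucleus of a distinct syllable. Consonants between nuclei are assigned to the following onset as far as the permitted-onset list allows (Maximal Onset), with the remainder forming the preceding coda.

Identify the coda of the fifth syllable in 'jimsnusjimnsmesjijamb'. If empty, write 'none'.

Vowels present: i, u, i, e, i, a; each is a nucleus, giving 6 syllables.
σ1/σ2 boundary: cluster /msn/ — the longest permitted-onset suffix is /sn/; onset = /sn/, preceding coda = /m/.
σ2/σ3 boundary: /sj/ — entire cluster is a permitted onset → onset /sj/, coda ∅.
σ3/σ4 boundary: cluster /mnsm/ — the longest permitted-onset suffix is /sm/; onset = /sm/, preceding coda = /mn/.
σ4/σ5 boundary: /sj/ — entire cluster is a permitted onset → onset /sj/, coda ∅.
σ5/σ6 boundary: just /j/ — single C goes to the following onset.
Result: jim.snu.sjimn.sme.sji.jamb.
Syllable 5 is /sji/: onset /sj/, nucleus /i/, coda ∅.

none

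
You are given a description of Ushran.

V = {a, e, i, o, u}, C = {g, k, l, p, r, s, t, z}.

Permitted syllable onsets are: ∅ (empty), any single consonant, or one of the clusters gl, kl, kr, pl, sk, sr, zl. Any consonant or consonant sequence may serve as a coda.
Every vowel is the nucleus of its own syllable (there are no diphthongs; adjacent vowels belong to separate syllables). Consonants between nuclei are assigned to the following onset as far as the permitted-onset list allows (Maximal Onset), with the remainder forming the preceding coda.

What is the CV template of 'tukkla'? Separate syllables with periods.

CVC.CCV

The vowels are u, a — 2 nuclei, so 2 syllables.
/u…a/ gap (V1→V2): cluster /kkl/ — the longest permitted-onset suffix is /kl/; onset = /kl/, preceding coda = /k/.
So the parse is tuk.kla.
Mapping each syllable to C/V: /tuk/ → CVC, /kla/ → CCV.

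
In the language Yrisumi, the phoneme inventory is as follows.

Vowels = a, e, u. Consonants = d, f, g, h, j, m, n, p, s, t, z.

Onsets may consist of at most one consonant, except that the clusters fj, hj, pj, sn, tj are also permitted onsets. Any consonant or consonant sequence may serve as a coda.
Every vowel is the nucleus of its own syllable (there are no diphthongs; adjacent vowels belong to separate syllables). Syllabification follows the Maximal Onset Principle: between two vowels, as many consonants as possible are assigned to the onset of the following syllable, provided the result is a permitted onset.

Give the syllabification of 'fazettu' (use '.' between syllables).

The vowels are a, e, u — 3 nuclei, so 3 syllables.
V1 /a/ – V2 /e/: just /z/ — single C goes to the following onset.
V2 /e/ – V3 /u/: /tt/; trying suffixes from longest down, /t/ is the first permitted one, so coda /t/ | onset /t/.

fa.zet.tu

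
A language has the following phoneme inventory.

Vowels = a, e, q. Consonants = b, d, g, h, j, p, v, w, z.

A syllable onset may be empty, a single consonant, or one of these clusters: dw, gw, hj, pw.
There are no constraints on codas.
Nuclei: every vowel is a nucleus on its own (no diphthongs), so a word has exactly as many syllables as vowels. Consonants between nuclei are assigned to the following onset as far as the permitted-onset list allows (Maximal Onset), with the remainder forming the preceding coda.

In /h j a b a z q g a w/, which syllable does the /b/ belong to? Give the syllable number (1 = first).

2

Vowels present: a, a, q, a; each is a nucleus, giving 4 syllables.
σ1/σ2 boundary: just /b/ — single C goes to the following onset.
σ2/σ3 boundary: /z/ is a single consonant, so it becomes the next onset.
σ3/σ4 boundary: /g/ is a single consonant, so it becomes the next onset.
So the parse is hja.ba.zq.gaw.
The /b/ is in the onset of syllable 2 (/ba/).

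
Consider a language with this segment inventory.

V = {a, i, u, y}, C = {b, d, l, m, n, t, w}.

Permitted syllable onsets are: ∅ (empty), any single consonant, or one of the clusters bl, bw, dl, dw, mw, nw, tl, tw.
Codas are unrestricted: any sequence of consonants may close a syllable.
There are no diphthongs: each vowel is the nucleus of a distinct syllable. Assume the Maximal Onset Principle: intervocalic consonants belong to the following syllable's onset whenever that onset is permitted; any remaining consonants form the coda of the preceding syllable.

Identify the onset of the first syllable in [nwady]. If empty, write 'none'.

Vowels present: a, y; each is a nucleus, giving 2 syllables.
/a…y/ gap (V1→V2): /d/ → onset of the next syllable (single consonants are always licit onsets).
Result: nwa.dy.
Syllable 1 is /nwa/: onset /nw/, nucleus /a/, coda ∅.

nw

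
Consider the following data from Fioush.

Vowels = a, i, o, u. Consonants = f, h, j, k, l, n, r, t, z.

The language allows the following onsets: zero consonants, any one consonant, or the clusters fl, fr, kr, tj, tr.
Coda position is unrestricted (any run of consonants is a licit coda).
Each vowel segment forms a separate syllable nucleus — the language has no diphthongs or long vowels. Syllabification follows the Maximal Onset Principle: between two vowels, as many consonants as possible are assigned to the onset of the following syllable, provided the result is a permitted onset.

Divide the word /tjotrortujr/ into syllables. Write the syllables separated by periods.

Nuclei (vowels): o, o, u → 3 syllables.
/o…o/ gap (V1→V2): cluster /tr/ — /tr/ is itself a permitted onset, so the whole cluster goes right; preceding coda = ∅.
/o…u/ gap (V2→V3): /rt/; trying suffixes from longest down, /t/ is the first permitted one, so coda /r/ | onset /t/.

tjo.tror.tujr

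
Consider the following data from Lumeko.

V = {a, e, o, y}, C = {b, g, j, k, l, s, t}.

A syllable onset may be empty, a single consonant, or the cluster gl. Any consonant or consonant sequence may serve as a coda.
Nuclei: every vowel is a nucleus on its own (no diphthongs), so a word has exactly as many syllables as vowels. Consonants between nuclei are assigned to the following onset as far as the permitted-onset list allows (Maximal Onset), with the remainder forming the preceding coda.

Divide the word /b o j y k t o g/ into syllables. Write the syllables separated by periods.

Nuclei (vowels): o, y, o → 3 syllables.
σ1/σ2 boundary: /j/ is a single consonant, so it becomes the next onset.
σ2/σ3 boundary: cluster /kt/ — the longest permitted-onset suffix is /t/; onset = /t/, preceding coda = /k/.

bo.jyk.tog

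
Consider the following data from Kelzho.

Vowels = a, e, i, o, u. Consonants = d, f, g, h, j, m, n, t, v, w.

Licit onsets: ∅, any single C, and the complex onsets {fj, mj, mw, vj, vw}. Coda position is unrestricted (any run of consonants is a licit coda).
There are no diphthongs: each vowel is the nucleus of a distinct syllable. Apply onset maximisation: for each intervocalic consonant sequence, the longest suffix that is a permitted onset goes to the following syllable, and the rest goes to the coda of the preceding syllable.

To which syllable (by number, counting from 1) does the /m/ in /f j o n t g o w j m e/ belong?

Vowels present: o, o, e; each is a nucleus, giving 3 syllables.
/o…o/ gap (V1→V2): /ntg/; trying suffixes from longest down, /g/ is the first permitted one, so coda /nt/ | onset /g/.
/o…e/ gap (V2→V3): /wjm/; trying suffixes from longest down, /m/ is the first permitted one, so coda /wj/ | onset /m/.
Result: fjont.gowj.me.
The /m/ is in the onset of syllable 3 (/me/).

3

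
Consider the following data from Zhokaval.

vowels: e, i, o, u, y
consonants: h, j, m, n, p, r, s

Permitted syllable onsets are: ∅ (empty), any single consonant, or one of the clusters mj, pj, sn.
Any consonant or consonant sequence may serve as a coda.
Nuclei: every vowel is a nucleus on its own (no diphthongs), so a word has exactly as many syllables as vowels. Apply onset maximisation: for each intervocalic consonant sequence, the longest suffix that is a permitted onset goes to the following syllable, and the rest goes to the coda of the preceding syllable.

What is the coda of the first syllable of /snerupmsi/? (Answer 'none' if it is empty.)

The vowels are e, u, i — 3 nuclei, so 3 syllables.
V1 /e/ – V2 /u/: /r/ is a single consonant, so it becomes the next onset.
V2 /u/ – V3 /i/: /pms/; trying suffixes from longest down, /s/ is the first permitted one, so coda /pm/ | onset /s/.
Syllabification: sne.rupm.si.
Syllable 1 is /sne/: onset /sn/, nucleus /e/, coda ∅.

none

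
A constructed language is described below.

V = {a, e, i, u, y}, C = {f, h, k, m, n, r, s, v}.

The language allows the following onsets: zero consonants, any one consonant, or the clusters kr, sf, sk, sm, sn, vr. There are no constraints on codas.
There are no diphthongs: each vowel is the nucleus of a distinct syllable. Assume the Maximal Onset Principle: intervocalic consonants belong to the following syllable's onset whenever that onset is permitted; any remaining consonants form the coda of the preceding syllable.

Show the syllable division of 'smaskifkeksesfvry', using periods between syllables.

sma.skif.kek.sesf.vry

Vowels present: a, i, e, e, y; each is a nucleus, giving 5 syllables.
/a…i/ gap (V1→V2): cluster /sk/ — /sk/ is itself a permitted onset, so the whole cluster goes right; preceding coda = ∅.
/i…e/ gap (V2→V3): /fk/ — longest licit onset from the right is /k/, leaving /f/ as coda.
/e…e/ gap (V3→V4): cluster /ks/ — the longest permitted-onset suffix is /s/; onset = /s/, preceding coda = /k/.
/e…y/ gap (V4→V5): cluster /sfvr/ — the longest permitted-onset suffix is /vr/; onset = /vr/, preceding coda = /sf/.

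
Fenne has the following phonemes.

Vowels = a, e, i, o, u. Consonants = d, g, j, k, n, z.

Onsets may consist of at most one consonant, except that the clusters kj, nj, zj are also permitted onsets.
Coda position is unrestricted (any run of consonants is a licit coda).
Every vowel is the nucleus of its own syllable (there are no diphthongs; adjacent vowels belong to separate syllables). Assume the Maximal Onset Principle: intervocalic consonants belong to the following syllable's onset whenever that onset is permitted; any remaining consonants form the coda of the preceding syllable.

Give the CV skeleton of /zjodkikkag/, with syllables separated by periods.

The vowels are o, i, a — 3 nuclei, so 3 syllables.
/o…i/ gap (V1→V2): /dk/ splits as /d/ + /k/ (/k/ is the longest suffix that is a licit onset).
/i…a/ gap (V2→V3): cluster /kk/ — the longest permitted-onset suffix is /k/; onset = /k/, preceding coda = /k/.
Putting it together: zjod.kik.kag.
Mapping each syllable to C/V: /zjod/ → CCVC, /kik/ → CVC, /kag/ → CVC.

CCVC.CVC.CVC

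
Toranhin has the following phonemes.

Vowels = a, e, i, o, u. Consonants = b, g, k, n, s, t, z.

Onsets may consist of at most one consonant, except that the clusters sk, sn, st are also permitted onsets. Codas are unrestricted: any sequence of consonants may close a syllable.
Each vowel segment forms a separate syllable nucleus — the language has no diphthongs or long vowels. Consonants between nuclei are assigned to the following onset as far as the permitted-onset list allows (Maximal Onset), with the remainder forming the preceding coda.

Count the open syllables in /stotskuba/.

2

The vowels are o, u, a — 3 nuclei, so 3 syllables.
σ1/σ2 boundary: /tsk/; trying suffixes from longest down, /sk/ is the first permitted one, so coda /t/ | onset /sk/.
σ2/σ3 boundary: /b/ → onset of the next syllable (single consonants are always licit onsets).
Syllabification: stot.sku.ba.
Classifying each syllable: /stot/ (closed), /sku/ (open), /ba/ (open).
Open syllables: 2.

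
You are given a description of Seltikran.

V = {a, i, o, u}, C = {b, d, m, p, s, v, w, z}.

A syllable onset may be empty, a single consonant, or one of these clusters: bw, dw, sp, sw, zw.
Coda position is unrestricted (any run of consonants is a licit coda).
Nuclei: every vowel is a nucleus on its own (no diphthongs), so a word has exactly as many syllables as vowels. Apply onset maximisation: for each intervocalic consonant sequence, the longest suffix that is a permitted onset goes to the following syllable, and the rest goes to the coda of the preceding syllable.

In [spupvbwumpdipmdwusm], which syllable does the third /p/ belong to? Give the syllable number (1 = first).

Vowels present: u, u, i, u; each is a nucleus, giving 4 syllables.
σ1/σ2 boundary: /pvbw/ — longest licit onset from the right is /bw/, leaving /pv/ as coda.
σ2/σ3 boundary: /mpd/ splits as /mp/ + /d/ (/d/ is the longest suffix that is a licit onset).
σ3/σ4 boundary: /pmdw/ splits as /pm/ + /dw/ (/dw/ is the longest suffix that is a licit onset).
Syllabification: spupv.bwump.dipm.dwusm.
The third /p/ is in the coda of syllable 2 (/bwump/).

2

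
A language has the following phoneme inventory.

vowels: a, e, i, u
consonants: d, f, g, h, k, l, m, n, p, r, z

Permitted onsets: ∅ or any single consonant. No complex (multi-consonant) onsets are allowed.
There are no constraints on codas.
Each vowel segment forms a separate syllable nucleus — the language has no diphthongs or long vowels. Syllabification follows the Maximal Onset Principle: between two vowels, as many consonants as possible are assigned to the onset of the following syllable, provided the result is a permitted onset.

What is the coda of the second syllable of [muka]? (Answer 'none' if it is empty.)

Nuclei (vowels): u, a → 2 syllables.
σ1/σ2 boundary: /k/ → onset of the next syllable (single consonants are always licit onsets).
So the parse is mu.ka.
Syllable 2 is /ka/: onset /k/, nucleus /a/, coda ∅.

none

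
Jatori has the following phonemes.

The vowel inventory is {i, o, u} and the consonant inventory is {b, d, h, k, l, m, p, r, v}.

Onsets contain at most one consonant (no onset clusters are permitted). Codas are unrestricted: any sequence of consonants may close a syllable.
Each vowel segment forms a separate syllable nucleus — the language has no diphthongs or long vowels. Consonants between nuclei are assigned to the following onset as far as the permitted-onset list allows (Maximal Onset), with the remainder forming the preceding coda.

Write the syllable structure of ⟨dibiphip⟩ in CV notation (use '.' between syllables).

Nuclei (vowels): i, i, i → 3 syllables.
V1 /i/ – V2 /i/: /b/ is a single consonant, so it becomes the next onset.
V2 /i/ – V3 /i/: cluster /ph/ — the longest permitted-onset suffix is /h/; onset = /h/, preceding coda = /p/.
Syllabification: di.bip.hip.
Mapping each syllable to C/V: /di/ → CV, /bip/ → CVC, /hip/ → CVC.

CV.CVC.CVC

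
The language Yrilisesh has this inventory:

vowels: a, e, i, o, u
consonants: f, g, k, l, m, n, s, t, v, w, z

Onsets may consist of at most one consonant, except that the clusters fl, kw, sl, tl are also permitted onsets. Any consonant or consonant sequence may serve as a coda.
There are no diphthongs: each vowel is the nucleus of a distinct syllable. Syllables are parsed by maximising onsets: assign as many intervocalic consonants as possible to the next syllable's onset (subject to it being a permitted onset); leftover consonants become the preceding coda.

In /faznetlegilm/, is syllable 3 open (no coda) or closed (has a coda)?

Nuclei (vowels): a, e, e, i → 4 syllables.
σ1/σ2 boundary: /zn/ — longest licit onset from the right is /n/, leaving /z/ as coda.
σ2/σ3 boundary: cluster /tl/ — /tl/ is itself a permitted onset, so the whole cluster goes right; preceding coda = ∅.
σ3/σ4 boundary: just /g/ — single C goes to the following onset.
Result: faz.ne.tle.gilm.
Syllable 3 is /tle/; it ends in its nucleus with no coda, so it is open.

open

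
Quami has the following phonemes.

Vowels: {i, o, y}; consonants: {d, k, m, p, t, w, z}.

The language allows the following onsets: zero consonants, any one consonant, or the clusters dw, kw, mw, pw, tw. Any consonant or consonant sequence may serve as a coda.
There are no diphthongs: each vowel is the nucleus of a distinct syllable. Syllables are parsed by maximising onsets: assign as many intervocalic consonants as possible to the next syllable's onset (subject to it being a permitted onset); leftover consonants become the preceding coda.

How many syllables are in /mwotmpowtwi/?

The vowels are o, o, i — 3 nuclei, so 3 syllables.

3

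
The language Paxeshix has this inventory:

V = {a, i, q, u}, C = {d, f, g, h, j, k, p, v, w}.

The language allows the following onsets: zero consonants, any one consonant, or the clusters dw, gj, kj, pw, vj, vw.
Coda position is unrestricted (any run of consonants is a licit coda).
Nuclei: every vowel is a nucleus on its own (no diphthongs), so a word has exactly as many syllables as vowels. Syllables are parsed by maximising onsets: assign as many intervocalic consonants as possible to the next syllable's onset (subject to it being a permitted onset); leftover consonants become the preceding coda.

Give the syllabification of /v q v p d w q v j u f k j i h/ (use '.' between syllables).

Nuclei (vowels): q, q, u, i → 4 syllables.
Between /q/ (V1) and /q/ (V2): /vpdw/ — longest licit onset from the right is /dw/, leaving /vp/ as coda.
Between /q/ (V2) and /u/ (V3): cluster /vj/ — /vj/ is itself a permitted onset, so the whole cluster goes right; preceding coda = ∅.
Between /u/ (V3) and /i/ (V4): cluster /fkj/ — the longest permitted-onset suffix is /kj/; onset = /kj/, preceding coda = /f/.

vqvp.dwq.vjuf.kjih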